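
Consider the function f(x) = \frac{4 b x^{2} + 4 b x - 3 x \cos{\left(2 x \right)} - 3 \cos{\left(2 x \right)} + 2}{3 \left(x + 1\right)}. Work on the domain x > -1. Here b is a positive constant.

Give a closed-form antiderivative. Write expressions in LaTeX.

An antiderivative F(x) passes only if d/dx[F] lands on f(x) exactly.
Check: d/dx[\frac{2 b x^{2}}{3} + \frac{2 \log{\left(x + 1 \right)}}{3} - \frac{\sin{\left(2 x \right)}}{2}] = \frac{4 b x^{2} + 4 b x - 3 x \cos{\left(2 x \right)} - 3 \cos{\left(2 x \right)} + 2}{3 x + 3}, which equals f(x).

An antiderivative is F(x) = \frac{2 b x^{2}}{3} + \frac{2 \log{\left(x + 1 \right)}}{3} - \frac{\sin{\left(2 x \right)}}{2}.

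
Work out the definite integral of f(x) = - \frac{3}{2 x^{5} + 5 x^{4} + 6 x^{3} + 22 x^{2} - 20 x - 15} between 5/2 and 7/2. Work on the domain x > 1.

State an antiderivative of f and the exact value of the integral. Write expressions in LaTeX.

Factor the denominator (\left(x - 1\right) \left(x + 3\right) \left(2 x + 1\right) \left(x^{2} + 5\right)) and decompose: f = - \frac{x - 2}{42 \left(x^{2} + 5\right)} + \frac{16}{105 \left(2 x + 1\right)} - \frac{3}{280 \left(x + 3\right)} - \frac{1}{24 \left(x - 1\right)}; each piece integrates to a log, atan, or power term.
F(x) = \frac{- 35 \log{\left(x - 1 \right)} + 64 \log{\left(x + \frac{1}{2} \right)} - 9 \log{\left(x + 3 \right)} - 10 \log{\left(x^{2} + 5 \right)} + 8 \sqrt{5} \operatorname{atan}{\left(\frac{\sqrt{5} x}{5} \right)}}{840} is an antiderivative of f.
Check: d/dx[\frac{- 35 \log{\left(x - 1 \right)} + 64 \log{\left(x + \frac{1}{2} \right)} - 9 \log{\left(x + 3 \right)} - 10 \log{\left(x^{2} + 5 \right)} + 8 \sqrt{5} \operatorname{atan}{\left(\frac{\sqrt{5} x}{5} \right)}}{840}] = - \frac{3}{2 x^{5} + 5 x^{4} + 6 x^{3} + 22 x^{2} - 20 x - 15} = f(x).
F(7/2) = - \frac{\log{\left(\frac{5}{2} \right)}}{24} - \frac{\log{\left(\frac{69}{4} \right)}}{84} - \frac{3 \log{\left(\frac{13}{2} \right)}}{280} + \frac{\sqrt{5} \operatorname{atan}{\left(\frac{7 \sqrt{5}}{10} \right)}}{105} + \frac{8 \log{\left(4 \right)}}{105}; F(5/2) = - \frac{\log{\left(\frac{45}{4} \right)}}{84} - \frac{3 \log{\left(\frac{11}{2} \right)}}{280} - \frac{\log{\left(\frac{3}{2} \right)}}{24} + \frac{\sqrt{5} \operatorname{atan}{\left(\frac{\sqrt{5}}{2} \right)}}{105} + \frac{8 \log{\left(3 \right)}}{105}.
Integral = F(7/2) - F(5/2) = - \frac{8 \log{\left(3 \right)}}{105} - \frac{\log{\left(\frac{5}{2} \right)}}{24} - \frac{\log{\left(\frac{69}{4} \right)}}{84} - \frac{3 \log{\left(\frac{13}{2} \right)}}{280} - \frac{\sqrt{5} \operatorname{atan}{\left(\frac{\sqrt{5}}{2} \right)}}{105} + \frac{\log{\left(\frac{3}{2} \right)}}{24} + \frac{3 \log{\left(\frac{11}{2} \right)}}{280} + \frac{\sqrt{5} \operatorname{atan}{\left(\frac{7 \sqrt{5}}{10} \right)}}{105} + \frac{\log{\left(\frac{45}{4} \right)}}{84} + \frac{8 \log{\left(4 \right)}}{105}.

Antiderivative: F(x) = \frac{- 35 \log{\left(x - 1 \right)} + 64 \log{\left(x + \frac{1}{2} \right)} - 9 \log{\left(x + 3 \right)} - 10 \log{\left(x^{2} + 5 \right)} + 8 \sqrt{5} \operatorname{atan}{\left(\frac{\sqrt{5} x}{5} \right)}}{840}; value = - \frac{8 \log{\left(3 \right)}}{105} - \frac{\log{\left(\frac{5}{2} \right)}}{24} - \frac{\log{\left(\frac{69}{4} \right)}}{84} - \frac{3 \log{\left(\frac{13}{2} \right)}}{280} - \frac{\sqrt{5} \operatorname{atan}{\left(\frac{\sqrt{5}}{2} \right)}}{105} + \frac{\log{\left(\frac{3}{2} \right)}}{24} + \frac{3 \log{\left(\frac{11}{2} \right)}}{280} + \frac{\sqrt{5} \operatorname{atan}{\left(\frac{7 \sqrt{5}}{10} \right)}}{105} + \frac{\log{\left(\frac{45}{4} \right)}}{84} + \frac{8 \log{\left(4 \right)}}{105}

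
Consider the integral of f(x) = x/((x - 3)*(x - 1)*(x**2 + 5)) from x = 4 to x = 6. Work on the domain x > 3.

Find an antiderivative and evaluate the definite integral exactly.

The denominator factors as (x - 3)*(x - 1)*(x**2 + 5); partial fractions split f into directly integrable pieces: -(x + 10)/(42*(x**2 + 5)) - 1/(12*(x - 1)) + 3/(28*(x - 3)).
F(x) = 3*log(x - 3)/28 - log(x - 1)/12 - log(x**2 + 5)/84 - sqrt(5)*atan(sqrt(5)*x/5)/21 is an antiderivative of f.
Check: d/dx[3*log(x - 3)/28 - log(x - 1)/12 - log(x**2 + 5)/84 - sqrt(5)*atan(sqrt(5)*x/5)/21] = x/(x**4 - 4*x**3 + 8*x**2 - 20*x + 15), which equals f(x).
F(6) = -log(5)/12 - sqrt(5)*atan(6*sqrt(5)/5)/21 - log(41)/84 + 3*log(3)/28; F(4) = -sqrt(5)*atan(4*sqrt(5)/5)/21 - log(3)/12 - log(21)/84.
Integral = F(6) - F(4) = -log(5)/12 - sqrt(5)*atan(6*sqrt(5)/5)/21 - log(41)/84 + log(21)/84 + sqrt(5)*atan(4*sqrt(5)/5)/21 + 4*log(3)/21.

Antiderivative: F(x) = 3*log(x - 3)/28 - log(x - 1)/12 - log(x**2 + 5)/84 - sqrt(5)*atan(sqrt(5)*x/5)/21; value = -log(5)/12 - sqrt(5)*atan(6*sqrt(5)/5)/21 - log(41)/84 + log(21)/84 + sqrt(5)*atan(4*sqrt(5)/5)/21 + 4*log(3)/21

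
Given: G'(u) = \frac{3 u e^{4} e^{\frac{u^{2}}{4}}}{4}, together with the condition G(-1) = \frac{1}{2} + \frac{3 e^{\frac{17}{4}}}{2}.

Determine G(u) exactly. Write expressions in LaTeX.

G(u) = \frac{3 e^{\frac{u^{2}}{4} + 4} + 1}{2}

The substitution w = \frac{u^{2}}{4} + 4 works: G'(u) is exactly (dG/dw)*(dw/du) for that inner function.
A general antiderivative is \frac{3 e^{\frac{u^{2}}{4} + 4}}{2} + C.
The condition gives C = \frac{1}{2} + \frac{3 e^{\frac{17}{4}}}{2} - (\frac{3 e^{\frac{17}{4}}}{2}) = \frac{1}{2}.
So G(u) = \frac{3 e^{\frac{u^{2}}{4} + 4} + 1}{2}.
Check: d/du[\frac{3 e^{\frac{u^{2}}{4} + 4} + 1}{2}] = \frac{3 u e^{4} e^{\frac{u^{2}}{4}}}{4} = G'(u).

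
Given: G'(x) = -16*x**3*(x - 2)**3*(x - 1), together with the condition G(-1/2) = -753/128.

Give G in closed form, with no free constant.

G'(x) matches the chain-rule pattern g'(h)*h' with inner function h(x) = x**2 - 2*x; substituting u = h(x) collapses the integral.
A general antiderivative is -2*(x**2 - 2*x)**4 + C.
The condition gives C = -753/128 - (-625/128) = -1.
So G(x) = -2*(x**2 - 2*x)**4 - 1.
Check: d/dx[-2*(x**2 - 2*x)**4 - 1] = -16*x**7 + 112*x**6 - 288*x**5 + 320*x**4 - 128*x**3, which equals G'(x).

G(x) = -2*(x**2 - 2*x)**4 - 1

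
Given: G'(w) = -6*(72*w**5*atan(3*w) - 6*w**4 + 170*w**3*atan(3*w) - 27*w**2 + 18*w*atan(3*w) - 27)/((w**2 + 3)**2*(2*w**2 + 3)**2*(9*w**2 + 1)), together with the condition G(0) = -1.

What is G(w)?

G(w) = -1 + 2*atan(3*w)/(2*w**4/3 + 3*w**2 + 3)

G'(w) has the shape u'v + uv' for u = 2/(2*w**4/3 + 3*w**2 + 3) and v = atan(3*w) — it is the derivative of the product u*v.
A general antiderivative is 2*atan(3*w)/(2*w**4/3 + 3*w**2 + 3) + C.
The condition gives C = -1 - (0) = -1.
So G(w) = -1 + 2*atan(3*w)/(2*w**4/3 + 3*w**2 + 3).
Check: d/dw[-1 + 2*atan(3*w)/(2*w**4/3 + 3*w**2 + 3)] = (-432*w**5*atan(3*w) + 36*w**4 - 1020*w**3*atan(3*w) + 162*w**2 - 108*w*atan(3*w) + 162)/(36*w**10 + 328*w**8 + 1089*w**6 + 1575*w**4 + 891*w**2 + 81), which equals G'(w).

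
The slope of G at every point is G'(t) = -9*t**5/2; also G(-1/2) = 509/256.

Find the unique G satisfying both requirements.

G(t) = 2 - 3*t**6/4

For G(t) to be correct, d/dt[G] must agree with the stated G'(t) identically.
A general antiderivative is -3*t**6/4 + C.
The condition gives C = 509/256 - (-3/256) = 2.
So G(t) = 2 - 3*t**6/4.
Check: d/dt[2 - 3*t**6/4] = -9*t**5/2 = G'(t).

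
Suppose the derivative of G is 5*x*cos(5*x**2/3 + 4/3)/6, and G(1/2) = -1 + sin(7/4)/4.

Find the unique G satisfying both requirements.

G'(x) matches the chain-rule pattern g'(h)*h' with inner function h(x) = 5*x**2/3 + 4/3; substituting u = h(x) collapses the integral.
A general antiderivative is sin(5*x**2/3 + 4/3)/4 + C.
The condition gives C = -1 + sin(7/4)/4 - (sin(7/4)/4) = -1.
So G(x) = sin(5*x**2/3 + 4/3)/4 - 1.
Check: d/dx[sin(5*x**2/3 + 4/3)/4 - 1] = 5*x*cos(5*x**2/3 + 4/3)/6 = G'(x).

G(x) = sin(5*x**2/3 + 4/3)/4 - 1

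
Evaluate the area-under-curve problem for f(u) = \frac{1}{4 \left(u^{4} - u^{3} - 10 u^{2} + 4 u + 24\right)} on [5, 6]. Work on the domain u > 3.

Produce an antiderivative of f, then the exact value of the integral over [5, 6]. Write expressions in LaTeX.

The denominator factors as 4 \left(u - 3\right) \left(u - 2\right) \left(u + 2\right)^{2}; partial fractions split f into directly integrable pieces: \frac{9}{1600 \left(u + 2\right)} + \frac{1}{80 \left(u + 2\right)^{2}} - \frac{1}{64 \left(u - 2\right)} + \frac{1}{100 \left(u - 3\right)}.
F(u) = \frac{\log{\left(u - 3 \right)}}{100} - \frac{\log{\left(u - 2 \right)}}{64} + \frac{9 \log{\left(u + 2 \right)}}{1600} - \frac{1}{80 u + 160} is an antiderivative of f.
Check: d/du[\frac{\log{\left(u - 3 \right)}}{100} - \frac{\log{\left(u - 2 \right)}}{64} + \frac{9 \log{\left(u + 2 \right)}}{1600} - \frac{1}{80 u + 160}] = \frac{1}{4 u^{4} - 4 u^{3} - 40 u^{2} + 16 u + 96}, which equals f(u).
F(6) = - \frac{\log{\left(4 \right)}}{64} - \frac{1}{640} + \frac{\log{\left(3 \right)}}{100} + \frac{9 \log{\left(8 \right)}}{1600}; F(5) = - \frac{\log{\left(3 \right)}}{64} - \frac{1}{560} + \frac{\log{\left(2 \right)}}{100} + \frac{9 \log{\left(7 \right)}}{1600}.
Integral = F(6) - F(5) = - \frac{\log{\left(4 \right)}}{64} - \frac{9 \log{\left(7 \right)}}{1600} - \frac{\log{\left(2 \right)}}{100} + \frac{1}{4480} + \frac{9 \log{\left(8 \right)}}{1600} + \frac{41 \log{\left(3 \right)}}{1600}.

Antiderivative: F(u) = \frac{\log{\left(u - 3 \right)}}{100} - \frac{\log{\left(u - 2 \right)}}{64} + \frac{9 \log{\left(u + 2 \right)}}{1600} - \frac{1}{80 u + 160}; value = - \frac{\log{\left(4 \right)}}{64} - \frac{9 \log{\left(7 \right)}}{1600} - \frac{\log{\left(2 \right)}}{100} + \frac{1}{4480} + \frac{9 \log{\left(8 \right)}}{1600} + \frac{41 \log{\left(3 \right)}}{1600}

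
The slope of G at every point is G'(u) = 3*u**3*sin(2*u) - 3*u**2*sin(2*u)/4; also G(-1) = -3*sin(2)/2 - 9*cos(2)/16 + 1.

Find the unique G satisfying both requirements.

Integrate term by term and add the pieces.
A general antiderivative is -3*u**3*cos(2*u)/2 + 9*u**2*sin(2*u)/4 + 3*u**2*cos(2*u)/8 - 3*u*sin(2*u)/8 + 9*u*cos(2*u)/4 - 9*sin(2*u)/8 - 3*cos(2*u)/16 + C.
The condition gives C = -3*sin(2)/2 - 9*cos(2)/16 + 1 - (-3*sin(2)/2 - 9*cos(2)/16) = 1.
So G(u) = -3*u**3*cos(2*u)/2 + 9*u**2*sin(2*u)/4 + 3*u**2*cos(2*u)/8 - 3*u*sin(2*u)/8 + 9*u*cos(2*u)/4 - 9*sin(2*u)/8 - 3*cos(2*u)/16 + 1.
Check: d/du[-3*u**3*cos(2*u)/2 + 9*u**2*sin(2*u)/4 + 3*u**2*cos(2*u)/8 - 3*u*sin(2*u)/8 + 9*u*cos(2*u)/4 - 9*sin(2*u)/8 - 3*cos(2*u)/16 + 1] = 3*u**3*sin(2*u) - 3*u**2*sin(2*u)/4 = G'(u).

G(u) = -3*u**3*cos(2*u)/2 + 9*u**2*sin(2*u)/4 + 3*u**2*cos(2*u)/8 - 3*u*sin(2*u)/8 + 9*u*cos(2*u)/4 - 9*sin(2*u)/8 - 3*cos(2*u)/16 + 1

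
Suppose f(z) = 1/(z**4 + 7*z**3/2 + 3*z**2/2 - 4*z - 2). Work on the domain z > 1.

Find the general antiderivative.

F(z) = (2*z*log(z - 1) - 8*z*log(z + 1/2) + 6*z*log(z + 2) + 4*log(z - 1) - 16*log(z + 1/2) + 12*log(z + 2) - 6)/(27*z + 54) + C

The denominator factors as (z - 1)*(z + 2)**2*(2*z + 1); partial fractions split f into directly integrable pieces: -16/(27*(2*z + 1)) + 2/(9*(z + 2)) + 2/(9*(z + 2)**2) + 2/(27*(z - 1)).
Check: d/dz[(2*z*log(z - 1) - 8*z*log(z + 1/2) + 6*z*log(z + 2) + 4*log(z - 1) - 16*log(z + 1/2) + 12*log(z + 2) - 6)/(27*z + 54)] = 2/(2*z**4 + 7*z**3 + 3*z**2 - 8*z - 4), which equals f(z).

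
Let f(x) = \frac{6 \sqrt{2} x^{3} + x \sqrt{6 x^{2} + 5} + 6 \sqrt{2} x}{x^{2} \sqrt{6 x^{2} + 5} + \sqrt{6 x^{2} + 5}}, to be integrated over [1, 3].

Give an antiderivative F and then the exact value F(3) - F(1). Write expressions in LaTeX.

Since d/dx undoes antidifferentiation here, F'(x) = f(x) is required of F(x).
F(x) = 2 \sqrt{3 x^{2} + \frac{5}{2}} + \frac{\log{\left(3 x^{2} + 3 \right)}}{2} is an antiderivative of f.
Check: d/dx[2 \sqrt{3 x^{2} + \frac{5}{2}} + \frac{\log{\left(3 x^{2} + 3 \right)}}{2}] = \frac{6 \sqrt{2} x^{3} + x \sqrt{6 x^{2} + 5} + 6 \sqrt{2} x}{x^{2} \sqrt{6 x^{2} + 5} + \sqrt{6 x^{2} + 5}} = f(x).
F(3) = \frac{\log{\left(30 \right)}}{2} + \sqrt{118}; F(1) = \frac{\log{\left(6 \right)}}{2} + \sqrt{22}.
Integral = F(3) - F(1) = - \sqrt{22} - \frac{\log{\left(6 \right)}}{2} + \frac{\log{\left(30 \right)}}{2} + \sqrt{118}.

Antiderivative: F(x) = 2 \sqrt{3 x^{2} + \frac{5}{2}} + \frac{\log{\left(3 x^{2} + 3 \right)}}{2}; value = - \sqrt{22} - \frac{\log{\left(6 \right)}}{2} + \frac{\log{\left(30 \right)}}{2} + \sqrt{118}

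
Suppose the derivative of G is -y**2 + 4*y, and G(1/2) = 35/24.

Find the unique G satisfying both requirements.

Integrate term by term and add the pieces.
A general antiderivative is -y**3/3 + 2*y**2 + C.
The condition gives C = 35/24 - (11/24) = 1.
So G(y) = -(y**3 - 6*y**2 - 3)/3.
Check: d/dy[-(y**3 - 6*y**2 - 3)/3] = -y**2 + 4*y = G'(y).

G(y) = -(y**3 - 6*y**2 - 3)/3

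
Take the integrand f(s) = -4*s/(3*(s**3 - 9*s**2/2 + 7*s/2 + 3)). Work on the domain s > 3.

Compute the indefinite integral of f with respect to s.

The denominator factors as 3*(s - 3)*(s - 2)*(2*s + 1); partial fractions split f into directly integrable pieces: 16/(105*(2*s + 1)) + 16/(15*(s - 2)) - 8/(7*(s - 3)).
Check: d/ds[8*(-15*log(s - 3) + 14*log(s - 2) + log(s + 1/2))/105] = -8*s/(6*s**3 - 27*s**2 + 21*s + 18), which equals f(s).

F(s) = 8*(-15*log(s - 3) + 14*log(s - 2) + log(s + 1/2))/105 + C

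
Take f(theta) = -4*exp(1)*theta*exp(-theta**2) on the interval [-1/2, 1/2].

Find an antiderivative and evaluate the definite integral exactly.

The substitution u = 1 - theta**2 works: f is exactly (dF/du)*(du/dtheta) for that inner function.
F(theta) = 2*exp(1)*exp(-theta**2) is an antiderivative of f.
Check: d/dtheta[2*exp(1)*exp(-theta**2)] = -4*exp(1)*theta*exp(-theta**2) = f(theta).
F(1/2) = 2*exp(3/4); F(-1/2) = 2*exp(3/4).
Integral = F(1/2) - F(-1/2) = 0.

Antiderivative: F(theta) = 2*exp(1)*exp(-theta**2); value = 0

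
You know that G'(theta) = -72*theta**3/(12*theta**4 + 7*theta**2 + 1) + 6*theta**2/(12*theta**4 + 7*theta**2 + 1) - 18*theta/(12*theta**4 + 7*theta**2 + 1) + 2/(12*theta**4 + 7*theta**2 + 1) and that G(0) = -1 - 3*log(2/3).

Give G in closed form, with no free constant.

G(theta) = -3*log(theta**2 + 1/3) + atan(2*theta) - 3*log(2) - 1

The integrand splits into summands that can be handled one at a time.
A general antiderivative is -3*log(2*theta**2 + 2/3) + atan(2*theta) + C.
The condition gives C = -1 - 3*log(2/3) - (-3*log(2/3)) = -1.
So G(theta) = -3*log(theta**2 + 1/3) + atan(2*theta) - 3*log(2) - 1.
Check: d/dtheta[-3*log(theta**2 + 1/3) + atan(2*theta) - 3*log(2) - 1] = (-72*theta**3 + 6*theta**2 - 18*theta + 2)/(12*theta**4 + 7*theta**2 + 1), which equals G'(theta).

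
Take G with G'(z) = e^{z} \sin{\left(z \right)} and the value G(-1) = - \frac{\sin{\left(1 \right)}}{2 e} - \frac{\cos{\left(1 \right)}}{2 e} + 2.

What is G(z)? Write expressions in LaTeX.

A first test for any G(z): its z-derivative must equal the given G'(z).
A general antiderivative is \frac{e^{z} \sin{\left(z \right)}}{2} - \frac{e^{z} \cos{\left(z \right)}}{2} + C.
The condition gives C = - \frac{\sin{\left(1 \right)}}{2 e} - \frac{\cos{\left(1 \right)}}{2 e} + 2 - (- \frac{\sin{\left(1 \right)}}{2 e} - \frac{\cos{\left(1 \right)}}{2 e}) = 2.
So G(z) = \frac{e^{z} \sin{\left(z \right)}}{2} - \frac{e^{z} \cos{\left(z \right)}}{2} + 2.
Check: d/dz[\frac{e^{z} \sin{\left(z \right)}}{2} - \frac{e^{z} \cos{\left(z \right)}}{2} + 2] = e^{z} \sin{\left(z \right)} = G'(z).

G(z) = \frac{e^{z} \sin{\left(z \right)}}{2} - \frac{e^{z} \cos{\left(z \right)}}{2} + 2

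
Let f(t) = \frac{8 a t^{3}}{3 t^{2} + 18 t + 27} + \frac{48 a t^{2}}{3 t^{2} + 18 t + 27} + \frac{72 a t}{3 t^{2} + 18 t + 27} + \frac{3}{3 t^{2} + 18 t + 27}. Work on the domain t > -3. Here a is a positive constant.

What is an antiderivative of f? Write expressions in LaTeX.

The integrand splits into summands that can be handled one at a time.
Check: d/dt[\frac{4 a t^{3} + 12 a t^{2} - 3}{3 t + 9}] = \frac{8 a t^{3} + 48 a t^{2} + 72 a t + 3}{3 t^{2} + 18 t + 27}, which equals f(t).

An antiderivative is F(t) = \frac{4 a t^{3} + 12 a t^{2} - 3}{3 t + 9}.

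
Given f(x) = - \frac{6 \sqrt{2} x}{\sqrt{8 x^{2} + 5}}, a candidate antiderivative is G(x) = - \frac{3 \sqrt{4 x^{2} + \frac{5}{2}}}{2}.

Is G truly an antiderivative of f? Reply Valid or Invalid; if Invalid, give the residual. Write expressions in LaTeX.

Valid - differentiating G returns exactly f.

d/dx[G] = - \frac{6 \sqrt{2} x}{\sqrt{8 x^{2} + 5}}
This equals f(x) exactly, so the claim holds.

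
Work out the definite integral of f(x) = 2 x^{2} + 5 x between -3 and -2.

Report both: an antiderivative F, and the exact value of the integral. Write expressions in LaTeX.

The integrand splits into summands that can be handled one at a time.
F(x) = \frac{2 x^{3}}{3} + \frac{5 x^{2}}{2} is an antiderivative of f.
Check: d/dx[\frac{2 x^{3}}{3} + \frac{5 x^{2}}{2}] = 2 x^{2} + 5 x = f(x).
F(-2) = \frac{14}{3}; F(-3) = \frac{9}{2}.
Integral = F(-2) - F(-3) = \frac{1}{6}.

Antiderivative: F(x) = \frac{2 x^{3}}{3} + \frac{5 x^{2}}{2}; value = \frac{1}{6}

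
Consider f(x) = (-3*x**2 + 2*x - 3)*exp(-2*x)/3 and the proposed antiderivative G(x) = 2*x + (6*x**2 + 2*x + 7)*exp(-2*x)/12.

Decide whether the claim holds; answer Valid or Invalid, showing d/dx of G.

d/dx[G] = (-3*x**2 + 2*x + 6*exp(2*x) - 3)*exp(-2*x)/3
d/dx[G] - f(x) = 2 != 0.

Invalid: d/dx[G] - f = 2, which is not 0.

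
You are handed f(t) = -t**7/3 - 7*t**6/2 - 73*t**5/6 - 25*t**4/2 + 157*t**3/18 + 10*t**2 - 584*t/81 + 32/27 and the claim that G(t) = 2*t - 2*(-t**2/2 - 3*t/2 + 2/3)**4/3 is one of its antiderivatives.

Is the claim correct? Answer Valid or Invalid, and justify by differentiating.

d/dt[G] = -t**7/3 - 7*t**6/2 - 73*t**5/6 - 25*t**4/2 + 157*t**3/18 + 10*t**2 - 584*t/81 + 86/27
d/dt[G] - f(t) = 2 != 0.

Invalid: d/dt[G] - f = 2, which is not 0.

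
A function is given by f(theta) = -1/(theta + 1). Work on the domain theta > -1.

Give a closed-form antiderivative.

An antiderivative is F(theta) = -log(theta + 1).

For F(theta) to be correct the identity F'(theta) - f(theta) = 0 must hold.
Check: d/dtheta[-log(theta + 1)] = -1/(theta + 1) = f(theta).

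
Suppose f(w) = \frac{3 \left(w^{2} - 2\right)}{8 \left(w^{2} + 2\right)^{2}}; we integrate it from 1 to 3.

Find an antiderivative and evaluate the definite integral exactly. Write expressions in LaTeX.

f has the shape u'v + uv' for u = - \frac{3 w}{4} and v = \frac{1}{2 w^{2} + 4} — it is the derivative of the product u*v.
F(w) = - \frac{3 w}{8 w^{2} + 16} is an antiderivative of f.
Check: d/dw[- \frac{3 w}{8 w^{2} + 16}] = \frac{3 w^{2} - 6}{8 w^{4} + 32 w^{2} + 32}, which equals f(w).
F(3) = - \frac{9}{88}; F(1) = - \frac{1}{8}.
Integral = F(3) - F(1) = \frac{1}{44}.

Antiderivative: F(w) = - \frac{3 w}{8 w^{2} + 16}; value = \frac{1}{44}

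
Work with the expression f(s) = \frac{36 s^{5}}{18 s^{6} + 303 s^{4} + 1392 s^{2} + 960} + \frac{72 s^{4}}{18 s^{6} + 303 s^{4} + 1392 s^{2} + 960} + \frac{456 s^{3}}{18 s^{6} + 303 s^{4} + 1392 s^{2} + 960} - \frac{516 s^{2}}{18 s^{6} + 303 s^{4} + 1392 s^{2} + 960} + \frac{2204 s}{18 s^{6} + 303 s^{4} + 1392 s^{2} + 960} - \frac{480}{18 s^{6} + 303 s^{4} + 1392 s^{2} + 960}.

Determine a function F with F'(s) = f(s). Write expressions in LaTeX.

An antiderivative is F(s) = \frac{3 s^{2} \log{\left(2 s^{2} + \frac{5}{3} \right)} - 12 s + 24 \log{\left(2 s^{2} + \frac{5}{3} \right)} + 10}{3 s^{2} + 24}.

The integrand splits into summands that can be handled one at a time.
Check: d/ds[\frac{3 s^{2} \log{\left(2 s^{2} + \frac{5}{3} \right)} - 12 s + 24 \log{\left(2 s^{2} + \frac{5}{3} \right)} + 10}{3 s^{2} + 24}] = \frac{36 s^{5} + 72 s^{4} + 456 s^{3} - 516 s^{2} + 2204 s - 480}{18 s^{6} + 303 s^{4} + 1392 s^{2} + 960}, which equals f(s).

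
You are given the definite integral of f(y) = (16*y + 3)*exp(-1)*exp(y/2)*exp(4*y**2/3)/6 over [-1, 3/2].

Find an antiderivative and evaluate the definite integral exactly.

Antiderivative: F(y) = exp(-1)*exp(y/2)*exp(4*y**2/3); value = -exp(-1/6) + exp(11/4)

f has the shape u'v + uv' for u = exp(y**2/3) and v = exp(y**2 + y/2 - 1) — it is the derivative of the product u*v.
F(y) = exp(-1)*exp(y/2)*exp(4*y**2/3) is an antiderivative of f.
Check: d/dy[exp(-1)*exp(y/2)*exp(4*y**2/3)] = (16*y*exp(y/2)*exp(4*y**2/3) + 3*exp(y/2)*exp(4*y**2/3))*exp(-1)/6, which equals f(y).
F(3/2) = exp(11/4); F(-1) = exp(-1/6).
Integral = F(3/2) - F(-1) = -exp(-1/6) + exp(11/4).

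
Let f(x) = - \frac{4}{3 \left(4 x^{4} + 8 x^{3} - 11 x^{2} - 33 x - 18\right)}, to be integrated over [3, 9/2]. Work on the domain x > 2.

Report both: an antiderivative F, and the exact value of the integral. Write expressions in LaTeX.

The denominator factors as 3 \left(x - 2\right) \left(x + 1\right) \left(2 x + 3\right)^{2}; partial fractions split f into directly integrable pieces: - \frac{128}{147 \left(2 x + 3\right)} - \frac{16}{21 \left(2 x + 3\right)^{2}} + \frac{4}{9 \left(x + 1\right)} - \frac{4}{441 \left(x - 2\right)}.
F(x) = \frac{- 8 x \log{\left(x - 2 \right)} + 392 x \log{\left(x + 1 \right)} - 384 x \log{\left(x + \frac{3}{2} \right)} - 12 \log{\left(x - 2 \right)} + 588 \log{\left(x + 1 \right)} - 576 \log{\left(x + \frac{3}{2} \right)} + 168}{882 x + 1323} is an antiderivative of f.
Check: d/dx[\frac{- 8 x \log{\left(x - 2 \right)} + 392 x \log{\left(x + 1 \right)} - 384 x \log{\left(x + \frac{3}{2} \right)} - 12 \log{\left(x - 2 \right)} + 588 \log{\left(x + 1 \right)} - 576 \log{\left(x + \frac{3}{2} \right)} + 168}{882 x + 1323}] = - \frac{4}{12 x^{4} + 24 x^{3} - 33 x^{2} - 99 x - 54}, which equals f(x).
F(9/2) = - \frac{64 \log{\left(6 \right)}}{147} - \frac{4 \log{\left(\frac{5}{2} \right)}}{441} + \frac{2}{63} + \frac{4 \log{\left(\frac{11}{2} \right)}}{9}; F(3) = - \frac{64 \log{\left(\frac{9}{2} \right)}}{147} + \frac{8}{189} + \frac{4 \log{\left(4 \right)}}{9}.
Integral = F(9/2) - F(3) = - \frac{64 \log{\left(6 \right)}}{147} - \frac{4 \log{\left(4 \right)}}{9} - \frac{2}{189} - \frac{4 \log{\left(\frac{5}{2} \right)}}{441} + \frac{64 \log{\left(\frac{9}{2} \right)}}{147} + \frac{4 \log{\left(\frac{11}{2} \right)}}{9}.

Antiderivative: F(x) = \frac{- 8 x \log{\left(x - 2 \right)} + 392 x \log{\left(x + 1 \right)} - 384 x \log{\left(x + \frac{3}{2} \right)} - 12 \log{\left(x - 2 \right)} + 588 \log{\left(x + 1 \right)} - 576 \log{\left(x + \frac{3}{2} \right)} + 168}{882 x + 1323}; value = - \frac{64 \log{\left(6 \right)}}{147} - \frac{4 \log{\left(4 \right)}}{9} - \frac{2}{189} - \frac{4 \log{\left(\frac{5}{2} \right)}}{441} + \frac{64 \log{\left(\frac{9}{2} \right)}}{147} + \frac{4 \log{\left(\frac{11}{2} \right)}}{9}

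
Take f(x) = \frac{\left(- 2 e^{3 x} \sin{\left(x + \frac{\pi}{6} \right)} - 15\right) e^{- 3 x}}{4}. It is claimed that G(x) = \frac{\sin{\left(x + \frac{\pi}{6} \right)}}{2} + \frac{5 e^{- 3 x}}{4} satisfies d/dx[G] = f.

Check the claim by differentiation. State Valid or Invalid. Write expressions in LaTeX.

d/dx[G] = \frac{\left(2 e^{3 x} \cos{\left(x + \frac{\pi}{6} \right)} - 15\right) e^{- 3 x}}{4}
d/dx[G] - f(x) = \frac{\sin{\left(x + \frac{\pi}{6} \right)}}{2} + \frac{\cos{\left(x + \frac{\pi}{6} \right)}}{2} != 0.

Invalid: d/dx[G] - f = \frac{\sin{\left(x + \frac{\pi}{6} \right)}}{2} + \frac{\cos{\left(x + \frac{\pi}{6} \right)}}{2}, which is not 0.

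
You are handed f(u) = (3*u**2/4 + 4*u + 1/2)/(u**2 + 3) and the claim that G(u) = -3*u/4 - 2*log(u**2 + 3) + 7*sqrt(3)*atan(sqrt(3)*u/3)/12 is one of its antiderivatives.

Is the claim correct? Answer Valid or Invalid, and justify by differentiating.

d/du[G] = (-3*u**2 - 16*u - 2)/(4*u**2 + 12)
d/du[G] - f(u) = (-3*u**2 - 16*u - 2)/(2*u**2 + 6) != 0.

Invalid: d/du[G] - f = (-3*u**2 - 16*u - 2)/(2*u**2 + 6), which is not 0.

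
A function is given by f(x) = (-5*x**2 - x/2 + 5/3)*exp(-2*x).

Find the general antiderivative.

F(x) = (60*x**2 + 66*x + 13)*exp(-2*x)/24 + C

f has the shape u'v + uv' for u = 5*x**2/2 + 11*x/4 + 13/24 and v = exp(-2*x) — it is the derivative of the product u*v.
Check: d/dx[(60*x**2 + 66*x + 13)*exp(-2*x)/24] = (-30*x**2 - 3*x + 10)*exp(-2*x)/6, which equals f(x).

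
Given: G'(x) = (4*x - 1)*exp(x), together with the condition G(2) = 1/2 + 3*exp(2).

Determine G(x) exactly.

G(x) = (2*(4*x - 5)*exp(x) + 1)/2

Recognize the product-rule pattern: G'(x) = u'v + uv' with u = 4*x - 5, v = exp(x), so integration by parts undoes it.
A general antiderivative is (4*x - 5)*exp(x) + C.
The condition gives C = 1/2 + 3*exp(2) - (3*exp(2)) = 1/2.
So G(x) = (2*(4*x - 5)*exp(x) + 1)/2.
Check: d/dx[(2*(4*x - 5)*exp(x) + 1)/2] = 4*x*exp(x) - exp(x), which equals G'(x).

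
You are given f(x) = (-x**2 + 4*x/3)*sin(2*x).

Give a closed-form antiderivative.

A candidate is checked by its d/dx: the result must match f(x).
Check: d/dx[(6*x**2*cos(2*x) - 6*x*sin(2*x) - 8*x*cos(2*x) + 4*sin(2*x) - 3*cos(2*x))/12] = -x**2*sin(2*x) + 4*x*sin(2*x)/3, which equals f(x).

An antiderivative is F(x) = (6*x**2*cos(2*x) - 6*x*sin(2*x) - 8*x*cos(2*x) + 4*sin(2*x) - 3*cos(2*x))/12.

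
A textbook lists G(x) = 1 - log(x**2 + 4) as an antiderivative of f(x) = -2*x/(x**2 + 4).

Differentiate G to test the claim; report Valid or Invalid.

d/dx[G] = -2*x/(x**2 + 4)
This equals f(x) exactly, so the claim holds.

Valid - differentiating G returns exactly f.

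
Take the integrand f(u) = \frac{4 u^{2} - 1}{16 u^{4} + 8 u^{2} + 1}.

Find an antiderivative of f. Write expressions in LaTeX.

Recognize the product-rule pattern: f = v'r + vr' with v = - u, r = \frac{1}{4 u^{2} + 1}, so integration by parts undoes it.
Check: d/du[- \frac{u}{4 u^{2} + 1}] = \frac{4 u^{2} - 1}{16 u^{4} + 8 u^{2} + 1} = f(u).

An antiderivative is F(u) = - \frac{u}{4 u^{2} + 1}.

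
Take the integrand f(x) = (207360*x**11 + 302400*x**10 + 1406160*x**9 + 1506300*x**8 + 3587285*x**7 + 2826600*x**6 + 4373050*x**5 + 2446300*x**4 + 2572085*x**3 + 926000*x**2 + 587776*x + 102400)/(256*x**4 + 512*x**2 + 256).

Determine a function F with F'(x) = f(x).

An antiderivative is F(x) = (103680*x**10 + 172800*x**9 + 764640*x**8 + 894000*x**7 + 2058005*x**6 + 1682800*x**5 + 2572085*x**4 + 1371200*x**3 + 1502720*x**2 + 409600*x + 327168)/(1024*(x**2 + 1)).

Since d/dx undoes antidifferentiation here, F'(x) = f(x) is required of F(x).
Check: d/dx[(103680*x**10 + 172800*x**9 + 764640*x**8 + 894000*x**7 + 2058005*x**6 + 1682800*x**5 + 2572085*x**4 + 1371200*x**3 + 1502720*x**2 + 409600*x + 327168)/(1024*(x**2 + 1))] = (207360*x**11 + 302400*x**10 + 1406160*x**9 + 1506300*x**8 + 3587285*x**7 + 2826600*x**6 + 4373050*x**5 + 2446300*x**4 + 2572085*x**3 + 926000*x**2 + 587776*x + 102400)/(256*x**4 + 512*x**2 + 256) = f(x).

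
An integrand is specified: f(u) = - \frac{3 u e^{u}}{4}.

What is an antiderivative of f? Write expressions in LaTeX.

Recognize the product-rule pattern: f = v'r + vr' with v = \frac{3}{4} - \frac{3 u}{4}, r = e^{u}, so integration by parts undoes it.
Check: d/du[\frac{\left(3 - 3 u\right) e^{u}}{4}] = - \frac{3 u e^{u}}{4} = f(u).

An antiderivative is F(u) = \frac{\left(3 - 3 u\right) e^{u}}{4}.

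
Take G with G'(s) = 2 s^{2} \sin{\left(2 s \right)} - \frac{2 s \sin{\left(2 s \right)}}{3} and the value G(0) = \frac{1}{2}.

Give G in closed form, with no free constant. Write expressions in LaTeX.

The integrand splits into summands that can be handled one at a time.
A general antiderivative is - s^{2} \cos{\left(2 s \right)} + s \sin{\left(2 s \right)} + \frac{s \cos{\left(2 s \right)}}{3} - \frac{\sin{\left(2 s \right)}}{6} + \frac{\cos{\left(2 s \right)}}{2} + C.
The condition gives C = \frac{1}{2} - (\frac{1}{2}) = 0.
So G(s) = \frac{- 6 s^{2} \cos{\left(2 s \right)} + 6 s \sin{\left(2 s \right)} + 2 s \cos{\left(2 s \right)} - \sin{\left(2 s \right)} + 3 \cos{\left(2 s \right)}}{6}.
Check: d/ds[\frac{- 6 s^{2} \cos{\left(2 s \right)} + 6 s \sin{\left(2 s \right)} + 2 s \cos{\left(2 s \right)} - \sin{\left(2 s \right)} + 3 \cos{\left(2 s \right)}}{6}] = 2 s^{2} \sin{\left(2 s \right)} - \frac{2 s \sin{\left(2 s \right)}}{3} = G'(s).

G(s) = \frac{- 6 s^{2} \cos{\left(2 s \right)} + 6 s \sin{\left(2 s \right)} + 2 s \cos{\left(2 s \right)} - \sin{\left(2 s \right)} + 3 \cos{\left(2 s \right)}}{6}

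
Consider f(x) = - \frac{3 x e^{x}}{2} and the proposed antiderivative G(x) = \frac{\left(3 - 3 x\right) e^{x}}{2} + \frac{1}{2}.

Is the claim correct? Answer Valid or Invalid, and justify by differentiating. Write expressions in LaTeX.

d/dx[G] = - \frac{3 x e^{x}}{2}
This equals f(x) exactly, so the claim holds.

Valid: G'(x) = f(x).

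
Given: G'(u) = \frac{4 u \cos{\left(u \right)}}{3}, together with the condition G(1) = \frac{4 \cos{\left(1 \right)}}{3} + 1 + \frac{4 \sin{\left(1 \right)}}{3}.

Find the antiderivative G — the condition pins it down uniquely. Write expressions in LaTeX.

Recover the given G'(u) by differentiating a candidate G(u); any mismatch rules it out.
A general antiderivative is \frac{4 u \sin{\left(u \right)}}{3} + \frac{4 \cos{\left(u \right)}}{3} + C.
The condition gives C = \frac{4 \cos{\left(1 \right)}}{3} + 1 + \frac{4 \sin{\left(1 \right)}}{3} - (\frac{4 \cos{\left(1 \right)}}{3} + \frac{4 \sin{\left(1 \right)}}{3}) = 1.
So G(u) = \frac{4 u \sin{\left(u \right)} + 4 \cos{\left(u \right)} + 3}{3}.
Check: d/du[\frac{4 u \sin{\left(u \right)} + 4 \cos{\left(u \right)} + 3}{3}] = \frac{4 u \cos{\left(u \right)}}{3} = G'(u).

G(u) = \frac{4 u \sin{\left(u \right)} + 4 \cos{\left(u \right)} + 3}{3}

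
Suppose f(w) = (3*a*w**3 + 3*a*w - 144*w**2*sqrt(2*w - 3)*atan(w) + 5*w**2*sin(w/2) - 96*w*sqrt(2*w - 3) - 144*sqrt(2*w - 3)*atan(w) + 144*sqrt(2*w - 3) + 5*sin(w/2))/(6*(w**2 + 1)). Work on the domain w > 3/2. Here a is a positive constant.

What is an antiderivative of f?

An antiderivative is F(w) = (3*a*w**2 - 96*(2*w - 3)**(3/2)*atan(w) - 20*cos(w/2))/12.

Recover f(w) by differentiating a candidate F(w); any mismatch rules it out.
Check: d/dw[(3*a*w**2 - 96*(2*w - 3)**(3/2)*atan(w) - 20*cos(w/2))/12] = (3*a*w**3 + 3*a*w - 144*w**2*sqrt(2*w - 3)*atan(w) + 5*w**2*sin(w/2) - 96*w*sqrt(2*w - 3) - 144*sqrt(2*w - 3)*atan(w) + 144*sqrt(2*w - 3) + 5*sin(w/2))/(6*w**2 + 6), which equals f(w).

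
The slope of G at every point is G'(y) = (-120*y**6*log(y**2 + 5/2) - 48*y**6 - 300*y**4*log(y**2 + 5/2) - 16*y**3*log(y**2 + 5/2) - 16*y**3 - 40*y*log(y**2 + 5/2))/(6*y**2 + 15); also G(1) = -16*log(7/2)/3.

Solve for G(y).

G(y) = -4*y**5*log(y**2 + 5/2) - 4*y**2*log(y**2 + 5/2)/3

G'(y) has the shape u'v + uv' for u = -4*y**5 - 4*y**2/3 and v = log(y**2 + 5/2) — it is the derivative of the product u*v.
A general antiderivative is 4*(-3*y**5 - y**2)*log(y**2 + 5/2)/3 + C.
The condition gives C = -16*log(7/2)/3 - (-16*log(7/2)/3) = 0.
So G(y) = -4*y**5*log(y**2 + 5/2) - 4*y**2*log(y**2 + 5/2)/3.
Check: d/dy[-4*y**5*log(y**2 + 5/2) - 4*y**2*log(y**2 + 5/2)/3] = (-120*y**6*log(y**2 + 5/2) - 48*y**6 - 300*y**4*log(y**2 + 5/2) - 16*y**3*log(y**2 + 5/2) - 16*y**3 - 40*y*log(y**2 + 5/2))/(6*y**2 + 15) = G'(y).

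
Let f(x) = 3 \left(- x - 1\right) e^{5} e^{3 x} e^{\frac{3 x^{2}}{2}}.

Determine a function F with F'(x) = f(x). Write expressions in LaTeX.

The substitution u = \frac{3 x^{2}}{2} + 3 x + 5 works: f is exactly (dF/du)*(du/dx) for that inner function.
Check: d/dx[- e^{\frac{3 x^{2}}{2} + 3 x + 5}] = - 3 x e^{5} e^{3 x} e^{\frac{3 x^{2}}{2}} - 3 e^{5} e^{3 x} e^{\frac{3 x^{2}}{2}}, which equals f(x).

An antiderivative is F(x) = - e^{\frac{3 x^{2}}{2} + 3 x + 5}.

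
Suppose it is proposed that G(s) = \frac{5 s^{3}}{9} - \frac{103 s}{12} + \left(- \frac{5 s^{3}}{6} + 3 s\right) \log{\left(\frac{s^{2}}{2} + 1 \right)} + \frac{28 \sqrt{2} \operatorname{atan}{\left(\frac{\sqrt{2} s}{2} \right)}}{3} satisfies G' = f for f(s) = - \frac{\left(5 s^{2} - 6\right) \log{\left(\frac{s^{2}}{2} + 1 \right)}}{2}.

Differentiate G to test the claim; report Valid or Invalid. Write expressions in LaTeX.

Invalid: d/ds[G] - f = \frac{3}{4}, which is not 0.

d/ds[G] = - \frac{5 s^{2} \log{\left(\frac{s^{2}}{2} + 1 \right)}}{2} + 3 \log{\left(\frac{s^{2}}{2} + 1 \right)} + \frac{3}{4}
d/ds[G] - f(s) = \frac{3}{4} != 0.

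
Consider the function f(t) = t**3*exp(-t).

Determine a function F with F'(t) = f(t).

Recognize the product-rule pattern: f = u'v + uv' with u = -t**3 - 3*t**2 - 6*t - 6, v = exp(-t), so integration by parts undoes it.
Check: d/dt[(-t**3 - 3*t**2 - 6*t - 6)*exp(-t)] = t**3*exp(-t) = f(t).

An antiderivative is F(t) = (-t**3 - 3*t**2 - 6*t - 6)*exp(-t).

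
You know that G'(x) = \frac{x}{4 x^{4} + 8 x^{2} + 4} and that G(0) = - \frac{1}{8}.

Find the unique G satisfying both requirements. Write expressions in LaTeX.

G(x) = - \frac{1}{2 \left(4 x^{2} + 4\right)}

G'(x) matches the chain-rule pattern g'(h)*h' with inner function h(x) = 4 x^{2} + 4; substituting u = h(x) collapses the integral.
A general antiderivative is - \frac{1}{2 \left(4 x^{2} + 4\right)} + C.
The condition gives C = - \frac{1}{8} - (- \frac{1}{8}) = 0.
So G(x) = - \frac{1}{2 \left(4 x^{2} + 4\right)}.
Check: d/dx[- \frac{1}{2 \left(4 x^{2} + 4\right)}] = \frac{x}{4 x^{4} + 8 x^{2} + 4} = G'(x).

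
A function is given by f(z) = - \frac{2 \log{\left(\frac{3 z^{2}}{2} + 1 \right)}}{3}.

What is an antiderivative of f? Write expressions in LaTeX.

An antiderivative is F(z) = - \frac{2 z \log{\left(\frac{3 z^{2}}{2} + 1 \right)}}{3} + \frac{4 z}{3} - \frac{4 \sqrt{6} \operatorname{atan}{\left(\frac{\sqrt{6} z}{2} \right)}}{9}.

Since d/dz undoes antidifferentiation here, F'(z) = f(z) is required of F(z).
Check: d/dz[- \frac{2 z \log{\left(\frac{3 z^{2}}{2} + 1 \right)}}{3} + \frac{4 z}{3} - \frac{4 \sqrt{6} \operatorname{atan}{\left(\frac{\sqrt{6} z}{2} \right)}}{9}] = - \frac{2 \log{\left(\frac{3 z^{2}}{2} + 1 \right)}}{3} = f(z).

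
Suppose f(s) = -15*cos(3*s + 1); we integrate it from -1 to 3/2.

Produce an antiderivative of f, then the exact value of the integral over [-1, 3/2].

Recover f(s) by differentiating a candidate F(s); any mismatch rules it out.
F(s) = -5*sin(3*s + 1) is an antiderivative of f.
Check: d/ds[-5*sin(3*s + 1)] = -15*cos(3*s + 1) = f(s).
F(3/2) = -5*sin(11/2); F(-1) = 5*sin(2).
Integral = F(3/2) - F(-1) = -5*sin(2) - 5*sin(11/2).

Antiderivative: F(s) = -5*sin(3*s + 1); value = -5*sin(2) - 5*sin(11/2)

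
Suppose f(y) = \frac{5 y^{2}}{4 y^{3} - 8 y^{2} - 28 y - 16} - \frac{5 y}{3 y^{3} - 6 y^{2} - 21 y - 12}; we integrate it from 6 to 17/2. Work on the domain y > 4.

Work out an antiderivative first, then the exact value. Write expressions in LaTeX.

Factor the denominator (12 \left(y - 4\right) \left(y + 1\right)^{2}) and decompose: f = \frac{43}{60 \left(y + 1\right)} - \frac{7}{12 \left(y + 1\right)^{2}} + \frac{8}{15 \left(y - 4\right)}; each piece integrates to a log, atan, or power term.
F(y) = \frac{8 \log{\left(y - 4 \right)}}{15} + \frac{43 \log{\left(y + 1 \right)}}{60} + \frac{7}{12 y + 12} is an antiderivative of f.
Check: d/dy[\frac{8 \log{\left(y - 4 \right)}}{15} + \frac{43 \log{\left(y + 1 \right)}}{60} + \frac{7}{12 y + 12}] = \frac{15 y^{2} - 20 y}{12 y^{3} - 24 y^{2} - 84 y - 48}, which equals f(y).
F(17/2) = \frac{7}{114} + \frac{8 \log{\left(\frac{9}{2} \right)}}{15} + \frac{43 \log{\left(\frac{19}{2} \right)}}{60}; F(6) = \frac{1}{12} + \frac{8 \log{\left(2 \right)}}{15} + \frac{43 \log{\left(7 \right)}}{60}.
Integral = F(17/2) - F(6) = - \frac{43 \log{\left(7 \right)}}{60} - \frac{8 \log{\left(2 \right)}}{15} - \frac{5}{228} + \frac{8 \log{\left(\frac{9}{2} \right)}}{15} + \frac{43 \log{\left(\frac{19}{2} \right)}}{60}.

Antiderivative: F(y) = \frac{8 \log{\left(y - 4 \right)}}{15} + \frac{43 \log{\left(y + 1 \right)}}{60} + \frac{7}{12 y + 12}; value = - \frac{43 \log{\left(7 \right)}}{60} - \frac{8 \log{\left(2 \right)}}{15} - \frac{5}{228} + \frac{8 \log{\left(\frac{9}{2} \right)}}{15} + \frac{43 \log{\left(\frac{19}{2} \right)}}{60}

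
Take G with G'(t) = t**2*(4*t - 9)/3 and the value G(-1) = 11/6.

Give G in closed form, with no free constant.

G(t) = t**4/3 - t**3 + 1/2

For G(t) to be correct, d/dt[G] must agree with the stated G'(t) identically.
A general antiderivative is t**4/3 - t**3 + C.
The condition gives C = 11/6 - (4/3) = 1/2.
So G(t) = t**4/3 - t**3 + 1/2.
Check: d/dt[t**4/3 - t**3 + 1/2] = 4*t**3/3 - 3*t**2, which equals G'(t).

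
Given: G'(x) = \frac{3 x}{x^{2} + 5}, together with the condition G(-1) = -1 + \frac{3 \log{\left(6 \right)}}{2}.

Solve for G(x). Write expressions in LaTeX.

G(x) = \frac{3 \log{\left(x^{2} + 5 \right)}}{2} - 1

G'(x) matches the chain-rule pattern g'(h)*h' with inner function h(x) = x^{2} + 5; substituting u = h(x) collapses the integral.
A general antiderivative is \frac{3 \log{\left(x^{2} + 5 \right)}}{2} + C.
The condition gives C = -1 + \frac{3 \log{\left(6 \right)}}{2} - (\frac{3 \log{\left(6 \right)}}{2}) = -1.
So G(x) = \frac{3 \log{\left(x^{2} + 5 \right)}}{2} - 1.
Check: d/dx[\frac{3 \log{\left(x^{2} + 5 \right)}}{2} - 1] = \frac{3 x}{x^{2} + 5} = G'(x).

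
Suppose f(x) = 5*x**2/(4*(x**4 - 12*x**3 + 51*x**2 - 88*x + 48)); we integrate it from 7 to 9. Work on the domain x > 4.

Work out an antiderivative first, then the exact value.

Antiderivative: F(x) = -50*log(x - 4)/9 + 45*log(x - 3)/8 - 5*log(x - 1)/72 - 20/(3*x - 12); value = -50*log(5)/9 - 45*log(4)/8 - 5*log(8)/72 + 8/9 + 50*log(3)/9 + 205*log(6)/36

The denominator factors as 4*(x - 4)**2*(x - 3)*(x - 1); partial fractions split f into directly integrable pieces: -5/(72*(x - 1)) + 45/(8*(x - 3)) - 50/(9*(x - 4)) + 20/(3*(x - 4)**2).
F(x) = -50*log(x - 4)/9 + 45*log(x - 3)/8 - 5*log(x - 1)/72 - 20/(3*x - 12) is an antiderivative of f.
Check: d/dx[-50*log(x - 4)/9 + 45*log(x - 3)/8 - 5*log(x - 1)/72 - 20/(3*x - 12)] = 5*x**2/(4*x**4 - 48*x**3 + 204*x**2 - 352*x + 192), which equals f(x).
F(9) = -50*log(5)/9 - 4/3 - 5*log(8)/72 + 45*log(6)/8; F(7) = -50*log(3)/9 - 20/9 - 5*log(6)/72 + 45*log(4)/8.
Integral = F(9) - F(7) = -50*log(5)/9 - 45*log(4)/8 - 5*log(8)/72 + 8/9 + 50*log(3)/9 + 205*log(6)/36.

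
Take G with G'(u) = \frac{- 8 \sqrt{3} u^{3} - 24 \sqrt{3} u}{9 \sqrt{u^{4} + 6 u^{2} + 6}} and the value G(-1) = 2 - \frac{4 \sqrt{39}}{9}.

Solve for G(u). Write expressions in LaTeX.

G(u) = \frac{\sqrt{3} \left(- 4 \sqrt{u^{4} + 6 u^{2} + 6} + 6 \sqrt{3}\right)}{9}

G'(u) matches the chain-rule pattern g'(h)*h' with inner function h(u) = \frac{u^{4}}{3} + 2 u^{2} + 2; substituting w = h(u) collapses the integral.
A general antiderivative is - \frac{4 \sqrt{\frac{u^{4}}{3} + 2 u^{2} + 2}}{3} + C.
The condition gives C = 2 - \frac{4 \sqrt{39}}{9} - (- \frac{4 \sqrt{39}}{9}) = 2.
So G(u) = \frac{\sqrt{3} \left(- 4 \sqrt{u^{4} + 6 u^{2} + 6} + 6 \sqrt{3}\right)}{9}.
Check: d/du[\frac{\sqrt{3} \left(- 4 \sqrt{u^{4} + 6 u^{2} + 6} + 6 \sqrt{3}\right)}{9}] = \frac{- 8 \sqrt{3} u^{3} - 24 \sqrt{3} u}{9 \sqrt{u^{4} + 6 u^{2} + 6}} = G'(u).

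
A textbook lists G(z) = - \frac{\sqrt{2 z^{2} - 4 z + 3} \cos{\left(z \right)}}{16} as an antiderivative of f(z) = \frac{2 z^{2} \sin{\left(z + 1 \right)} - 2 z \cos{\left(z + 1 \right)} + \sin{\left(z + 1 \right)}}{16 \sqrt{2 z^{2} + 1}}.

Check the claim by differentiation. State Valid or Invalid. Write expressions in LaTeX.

d/dz[G] = \frac{2 z^{2} \sin{\left(z \right)} - 4 z \sin{\left(z \right)} - 2 z \cos{\left(z \right)} + 3 \sin{\left(z \right)} + 2 \cos{\left(z \right)}}{16 \sqrt{2 z^{2} - 4 z + 3}}
d/dz[G] - f(z) = \frac{2 z^{2} \sqrt{2 z^{2} + 1} \sin{\left(z \right)} - 2 z^{2} \sqrt{2 z^{2} - 4 z + 3} \sin{\left(z + 1 \right)} - 4 z \sqrt{2 z^{2} + 1} \sin{\left(z \right)} - 2 z \sqrt{2 z^{2} + 1} \cos{\left(z \right)} + 2 z \sqrt{2 z^{2} - 4 z + 3} \cos{\left(z + 1 \right)} + 3 \sqrt{2 z^{2} + 1} \sin{\left(z \right)} + 2 \sqrt{2 z^{2} + 1} \cos{\left(z \right)} - \sqrt{2 z^{2} - 4 z + 3} \sin{\left(z + 1 \right)}}{16 \sqrt{2 z^{2} + 1} \sqrt{2 z^{2} - 4 z + 3}} != 0.

Invalid: d/dz[G] - f = \frac{2 z^{2} \sqrt{2 z^{2} + 1} \sin{\left(z \right)} - 2 z^{2} \sqrt{2 z^{2} - 4 z + 3} \sin{\left(z + 1 \right)} - 4 z \sqrt{2 z^{2} + 1} \sin{\left(z \right)} - 2 z \sqrt{2 z^{2} + 1} \cos{\left(z \right)} + 2 z \sqrt{2 z^{2} - 4 z + 3} \cos{\left(z + 1 \right)} + 3 \sqrt{2 z^{2} + 1} \sin{\left(z \right)} + 2 \sqrt{2 z^{2} + 1} \cos{\left(z \right)} - \sqrt{2 z^{2} - 4 z + 3} \sin{\left(z + 1 \right)}}{16 \sqrt{2 z^{2} + 1} \sqrt{2 z^{2} - 4 z + 3}}, which is not 0.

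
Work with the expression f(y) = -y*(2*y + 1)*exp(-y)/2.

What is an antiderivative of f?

An antiderivative is F(y) = (2*y**2 + 5*y + 5)*exp(-y)/2.

f has the shape u'v + uv' for u = y**2 + 5*y/2 + 5/2 and v = exp(-y) — it is the derivative of the product u*v.
Check: d/dy[(2*y**2 + 5*y + 5)*exp(-y)/2] = (-2*y**2 - y)*exp(-y)/2, which equals f(y).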